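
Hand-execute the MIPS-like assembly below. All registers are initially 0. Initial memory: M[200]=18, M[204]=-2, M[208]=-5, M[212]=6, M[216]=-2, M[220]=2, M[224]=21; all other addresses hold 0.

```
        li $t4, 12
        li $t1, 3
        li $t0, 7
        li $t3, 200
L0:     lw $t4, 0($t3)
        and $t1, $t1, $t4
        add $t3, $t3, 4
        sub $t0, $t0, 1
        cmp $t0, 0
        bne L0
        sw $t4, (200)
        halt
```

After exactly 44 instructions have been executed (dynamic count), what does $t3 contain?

228

after li $t4, 12: $t4=12
after li $t1, 3: $t1=3
after li $t0, 7: $t0=7
after li $t3, 200: $t3=200
after lw $t4, 0($t3): $t4=M[200]=18
after and $t1, $t1, $t4: $t1=3&18=2
after add $t3, $t3, 4: $t3=200+4=204
after sub $t0, $t0, 1: $t0=7-1=6
cmp $t0, 0  (cmp 6,0)
bne L0: taken
after lw $t4, 0($t3): $t4=M[204]=-2
after and $t1, $t1, $t4: $t1=2&(-2)=2
after add $t3, $t3, 4: $t3=204+4=208
after sub $t0, $t0, 1: $t0=6-1=5
cmp $t0, 0  (cmp 5,0)
bne L0: taken
after lw $t4, 0($t3): $t4=M[208]=-5
after and $t1, $t1, $t4: $t1=2&(-5)=2
after add $t3, $t3, 4: $t3=208+4=212
after sub $t0, $t0, 1: $t0=5-1=4
cmp $t0, 0  (cmp 4,0)
bne L0: taken
after lw $t4, 0($t3): $t4=M[212]=6
after and $t1, $t1, $t4: $t1=2&6=2
after add $t3, $t3, 4: $t3=212+4=216
after sub $t0, $t0, 1: $t0=4-1=3
cmp $t0, 0  (cmp 3,0)
bne L0: taken
after lw $t4, 0($t3): $t4=M[216]=-2
after and $t1, $t1, $t4: $t1=2&(-2)=2
after add $t3, $t3, 4: $t3=216+4=220
after sub $t0, $t0, 1: $t0=3-1=2
cmp $t0, 0  (cmp 2,0)
bne L0: taken
after lw $t4, 0($t3): $t4=M[220]=2
after and $t1, $t1, $t4: $t1=2&2=2
after add $t3, $t3, 4: $t3=220+4=224
after sub $t0, $t0, 1: $t0=2-1=1
cmp $t0, 0  (cmp 1,0)
bne L0: taken
after lw $t4, 0($t3): $t4=M[224]=21
after and $t1, $t1, $t4: $t1=2&21=0
after add $t3, $t3, 4: $t3=224+4=228
after sub $t0, $t0, 1: $t0=1-1=0
After step 44: $t3 = 228.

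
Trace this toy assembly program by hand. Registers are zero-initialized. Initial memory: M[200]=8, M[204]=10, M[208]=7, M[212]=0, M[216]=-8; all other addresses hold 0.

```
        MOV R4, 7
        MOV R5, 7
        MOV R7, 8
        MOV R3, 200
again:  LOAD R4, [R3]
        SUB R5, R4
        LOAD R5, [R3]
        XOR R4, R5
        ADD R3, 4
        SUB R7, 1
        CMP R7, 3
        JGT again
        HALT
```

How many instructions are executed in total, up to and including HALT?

MOV R4, 7 → R4=7
MOV R5, 7 → R5=7
MOV R7, 8 → R7=8
MOV R3, 200 → R3=200
LOAD R4, [R3] → R4=M[200]=8
SUB R5, R4 → R5=7-8=-1
LOAD R5, [R3] → R5=M[200]=8
XOR R4, R5 → R4=8^8=0
ADD R3, 4 → R3=200+4=204
SUB R7, 1 → R7=8-1=7
CMP R7, 3  (cmp 7,3)
JGT again: taken
LOAD R4, [R3] → R4=M[204]=10
SUB R5, R4 → R5=8-10=-2
LOAD R5, [R3] → R5=M[204]=10
XOR R4, R5 → R4=10^10=0
ADD R3, 4 → R3=204+4=208
SUB R7, 1 → R7=7-1=6
CMP R7, 3  (cmp 6,3)
JGT again: taken
LOAD R4, [R3] → R4=M[208]=7
SUB R5, R4 → R5=10-7=3
LOAD R5, [R3] → R5=M[208]=7
XOR R4, R5 → R4=7^7=0
ADD R3, 4 → R3=208+4=212
SUB R7, 1 → R7=6-1=5
CMP R7, 3  (cmp 5,3)
JGT again: taken
LOAD R4, [R3] → R4=M[212]=0
SUB R5, R4 → R5=7-0=7
LOAD R5, [R3] → R5=M[212]=0
XOR R4, R5 → R4=0^0=0
ADD R3, 4 → R3=212+4=216
SUB R7, 1 → R7=5-1=4
CMP R7, 3  (cmp 4,3)
JGT again: taken
LOAD R4, [R3] → R4=M[216]=-8
SUB R5, R4 → R5=0-(-8)=8
LOAD R5, [R3] → R5=M[216]=-8
XOR R4, R5 → R4=(-8)^(-8)=0
ADD R3, 4 → R3=216+4=220
SUB R7, 1 → R7=4-1=3
CMP R7, 3  (cmp 3,3)
JGT again: not taken
halt.
Total executed instructions: 45.

45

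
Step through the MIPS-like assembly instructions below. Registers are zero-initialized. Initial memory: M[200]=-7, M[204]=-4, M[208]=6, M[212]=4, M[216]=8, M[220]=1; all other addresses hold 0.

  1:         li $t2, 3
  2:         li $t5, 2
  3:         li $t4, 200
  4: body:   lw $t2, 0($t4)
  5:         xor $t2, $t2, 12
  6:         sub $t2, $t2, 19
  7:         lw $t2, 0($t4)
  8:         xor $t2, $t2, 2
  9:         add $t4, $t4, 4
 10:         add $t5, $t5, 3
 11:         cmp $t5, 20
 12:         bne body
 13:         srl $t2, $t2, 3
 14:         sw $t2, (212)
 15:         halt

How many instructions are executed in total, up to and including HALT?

after li $t2, 3: $t2=3
after li $t5, 2: $t5=2
after li $t4, 200: $t4=200
after lw $t2, 0($t4): $t2=M[200]=-7
after xor $t2, $t2, 12: $t2=(-7)^12=-11
after sub $t2, $t2, 19: $t2=(-11)-19=-30
after lw $t2, 0($t4): $t2=M[200]=-7
after xor $t2, $t2, 2: $t2=(-7)^2=-5
after add $t4, $t4, 4: $t4=200+4=204
after add $t5, $t5, 3: $t5=2+3=5
cmp $t5, 20  (cmp 5,20)
bne body: taken
after lw $t2, 0($t4): $t2=M[204]=-4
after xor $t2, $t2, 12: $t2=(-4)^12=-16
after sub $t2, $t2, 19: $t2=(-16)-19=-35
after lw $t2, 0($t4): $t2=M[204]=-4
after xor $t2, $t2, 2: $t2=(-4)^2=-2
after add $t4, $t4, 4: $t4=204+4=208
after add $t5, $t5, 3: $t5=5+3=8
cmp $t5, 20  (cmp 8,20)
bne body: taken
after lw $t2, 0($t4): $t2=M[208]=6
after xor $t2, $t2, 12: $t2=6^12=10
after sub $t2, $t2, 19: $t2=10-19=-9
after lw $t2, 0($t4): $t2=M[208]=6
after xor $t2, $t2, 2: $t2=6^2=4
after add $t4, $t4, 4: $t4=208+4=212
after add $t5, $t5, 3: $t5=8+3=11
cmp $t5, 20  (cmp 11,20)
bne body: taken
after lw $t2, 0($t4): $t2=M[212]=4
after xor $t2, $t2, 12: $t2=4^12=8
after sub $t2, $t2, 19: $t2=8-19=-11
after lw $t2, 0($t4): $t2=M[212]=4
after xor $t2, $t2, 2: $t2=4^2=6
after add $t4, $t4, 4: $t4=212+4=216
after add $t5, $t5, 3: $t5=11+3=14
cmp $t5, 20  (cmp 14,20)
bne body: taken
after lw $t2, 0($t4): $t2=M[216]=8
after xor $t2, $t2, 12: $t2=8^12=4
after sub $t2, $t2, 19: $t2=4-19=-15
after lw $t2, 0($t4): $t2=M[216]=8
after xor $t2, $t2, 2: $t2=8^2=10
after add $t4, $t4, 4: $t4=216+4=220
after add $t5, $t5, 3: $t5=14+3=17
cmp $t5, 20  (cmp 17,20)
bne body: taken
after lw $t2, 0($t4): $t2=M[220]=1
after xor $t2, $t2, 12: $t2=1^12=13
after sub $t2, $t2, 19: $t2=13-19=-6
after lw $t2, 0($t4): $t2=M[220]=1
after xor $t2, $t2, 2: $t2=1^2=3
after add $t4, $t4, 4: $t4=220+4=224
after add $t5, $t5, 3: $t5=17+3=20
cmp $t5, 20  (cmp 20,20)
bne body: not taken
after srl $t2, $t2, 3: $t2=3>>3=0
sw $t2, (212) → M[212]=0
halt.
Total executed instructions: 60.

60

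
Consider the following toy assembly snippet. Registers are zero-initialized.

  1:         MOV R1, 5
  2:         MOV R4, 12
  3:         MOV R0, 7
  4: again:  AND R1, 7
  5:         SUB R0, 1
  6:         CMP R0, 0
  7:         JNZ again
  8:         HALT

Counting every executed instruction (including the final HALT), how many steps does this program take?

after MOV R1, 5: R1=5
after MOV R4, 12: R4=12
after MOV R0, 7: R0=7
after AND R1, 7: R1=5&7=5
after SUB R0, 1: R0=7-1=6
CMP R0, 0  (cmp 6,0)
JNZ again: taken
after AND R1, 7: R1=5&7=5
after SUB R0, 1: R0=6-1=5
CMP R0, 0  (cmp 5,0)
JNZ again: taken
after AND R1, 7: R1=5&7=5
after SUB R0, 1: R0=5-1=4
CMP R0, 0  (cmp 4,0)
JNZ again: taken
after AND R1, 7: R1=5&7=5
after SUB R0, 1: R0=4-1=3
CMP R0, 0  (cmp 3,0)
JNZ again: taken
after AND R1, 7: R1=5&7=5
after SUB R0, 1: R0=3-1=2
CMP R0, 0  (cmp 2,0)
JNZ again: taken
after AND R1, 7: R1=5&7=5
after SUB R0, 1: R0=2-1=1
CMP R0, 0  (cmp 1,0)
JNZ again: taken
after AND R1, 7: R1=5&7=5
after SUB R0, 1: R0=1-1=0
CMP R0, 0  (cmp 0,0)
JNZ again: not taken
halt.
Total executed instructions: 32.

32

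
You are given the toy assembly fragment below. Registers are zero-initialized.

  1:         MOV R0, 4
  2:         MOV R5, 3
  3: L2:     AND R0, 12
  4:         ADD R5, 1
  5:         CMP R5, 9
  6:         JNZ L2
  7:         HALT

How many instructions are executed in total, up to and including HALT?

MOV R0, 4 → R0=4
MOV R5, 3 → R5=3
AND R0, 12 → R0=4&12=4
ADD R5, 1 → R5=3+1=4
CMP R5, 9  (cmp 4,9)
JNZ L2: taken
AND R0, 12 → R0=4&12=4
ADD R5, 1 → R5=4+1=5
CMP R5, 9  (cmp 5,9)
JNZ L2: taken
AND R0, 12 → R0=4&12=4
ADD R5, 1 → R5=5+1=6
CMP R5, 9  (cmp 6,9)
JNZ L2: taken
AND R0, 12 → R0=4&12=4
ADD R5, 1 → R5=6+1=7
CMP R5, 9  (cmp 7,9)
JNZ L2: taken
AND R0, 12 → R0=4&12=4
ADD R5, 1 → R5=7+1=8
CMP R5, 9  (cmp 8,9)
JNZ L2: taken
AND R0, 12 → R0=4&12=4
ADD R5, 1 → R5=8+1=9
CMP R5, 9  (cmp 9,9)
JNZ L2: not taken
halt.
Total executed instructions: 27.

27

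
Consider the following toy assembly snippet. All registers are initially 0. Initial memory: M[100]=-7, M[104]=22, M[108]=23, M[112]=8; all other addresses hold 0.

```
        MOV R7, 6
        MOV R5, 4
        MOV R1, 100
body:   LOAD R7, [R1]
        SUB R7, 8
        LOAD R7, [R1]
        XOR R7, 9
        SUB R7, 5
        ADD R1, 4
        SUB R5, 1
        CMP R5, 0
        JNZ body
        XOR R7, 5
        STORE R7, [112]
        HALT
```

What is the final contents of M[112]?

MOV R7, 6 → R7=6
MOV R5, 4 → R5=4
MOV R1, 100 → R1=100
LOAD R7, [R1] → R7=M[100]=-7
SUB R7, 8 → R7=(-7)-8=-15
LOAD R7, [R1] → R7=M[100]=-7
XOR R7, 9 → R7=(-7)^9=-16
SUB R7, 5 → R7=(-16)-5=-21
ADD R1, 4 → R1=100+4=104
SUB R5, 1 → R5=4-1=3
CMP R5, 0  (cmp 3,0)
JNZ body: taken
LOAD R7, [R1] → R7=M[104]=22
SUB R7, 8 → R7=22-8=14
LOAD R7, [R1] → R7=M[104]=22
XOR R7, 9 → R7=22^9=31
SUB R7, 5 → R7=31-5=26
ADD R1, 4 → R1=104+4=108
SUB R5, 1 → R5=3-1=2
CMP R5, 0  (cmp 2,0)
JNZ body: taken
LOAD R7, [R1] → R7=M[108]=23
SUB R7, 8 → R7=23-8=15
LOAD R7, [R1] → R7=M[108]=23
XOR R7, 9 → R7=23^9=30
SUB R7, 5 → R7=30-5=25
ADD R1, 4 → R1=108+4=112
SUB R5, 1 → R5=2-1=1
CMP R5, 0  (cmp 1,0)
JNZ body: taken
LOAD R7, [R1] → R7=M[112]=8
SUB R7, 8 → R7=8-8=0
LOAD R7, [R1] → R7=M[112]=8
XOR R7, 9 → R7=8^9=1
SUB R7, 5 → R7=1-5=-4
ADD R1, 4 → R1=112+4=116
SUB R5, 1 → R5=1-1=0
CMP R5, 0  (cmp 0,0)
JNZ body: not taken
XOR R7, 5 → R7=(-4)^5=-7
STORE R7, [112] → M[112]=-7
halt.

-7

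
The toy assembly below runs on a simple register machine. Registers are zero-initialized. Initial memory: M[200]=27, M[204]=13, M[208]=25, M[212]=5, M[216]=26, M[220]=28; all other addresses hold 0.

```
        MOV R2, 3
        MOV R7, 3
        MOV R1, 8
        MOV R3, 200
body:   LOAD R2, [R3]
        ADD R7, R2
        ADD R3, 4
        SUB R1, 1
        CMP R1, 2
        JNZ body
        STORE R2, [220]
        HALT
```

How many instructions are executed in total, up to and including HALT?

MOV R2, 3 → R2=3
MOV R7, 3 → R7=3
MOV R1, 8 → R1=8
MOV R3, 200 → R3=200
LOAD R2, [R3] → R2=M[200]=27
ADD R7, R2 → R7=3+27=30
ADD R3, 4 → R3=200+4=204
SUB R1, 1 → R1=8-1=7
CMP R1, 2  (cmp 7,2)
JNZ body: taken
LOAD R2, [R3] → R2=M[204]=13
ADD R7, R2 → R7=30+13=43
ADD R3, 4 → R3=204+4=208
SUB R1, 1 → R1=7-1=6
CMP R1, 2  (cmp 6,2)
JNZ body: taken
LOAD R2, [R3] → R2=M[208]=25
ADD R7, R2 → R7=43+25=68
ADD R3, 4 → R3=208+4=212
SUB R1, 1 → R1=6-1=5
CMP R1, 2  (cmp 5,2)
JNZ body: taken
LOAD R2, [R3] → R2=M[212]=5
ADD R7, R2 → R7=68+5=73
ADD R3, 4 → R3=212+4=216
SUB R1, 1 → R1=5-1=4
CMP R1, 2  (cmp 4,2)
JNZ body: taken
LOAD R2, [R3] → R2=M[216]=26
ADD R7, R2 → R7=73+26=99
ADD R3, 4 → R3=216+4=220
SUB R1, 1 → R1=4-1=3
CMP R1, 2  (cmp 3,2)
JNZ body: taken
LOAD R2, [R3] → R2=M[220]=28
ADD R7, R2 → R7=99+28=127
ADD R3, 4 → R3=220+4=224
SUB R1, 1 → R1=3-1=2
CMP R1, 2  (cmp 2,2)
JNZ body: not taken
STORE R2, [220] → M[220]=28
halt.
Total executed instructions: 42.

42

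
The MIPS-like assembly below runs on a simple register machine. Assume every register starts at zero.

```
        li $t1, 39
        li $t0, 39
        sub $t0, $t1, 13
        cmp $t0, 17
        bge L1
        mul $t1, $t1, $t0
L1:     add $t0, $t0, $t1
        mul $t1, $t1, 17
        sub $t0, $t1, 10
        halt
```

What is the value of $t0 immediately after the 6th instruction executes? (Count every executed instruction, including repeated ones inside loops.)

65

$t1=39
$t0=39
$t0=39-13=26
cmp $t0, 17  (cmp 26,17)
bge L1: taken
$t0=26+39=65
After step 6: $t0 = 65.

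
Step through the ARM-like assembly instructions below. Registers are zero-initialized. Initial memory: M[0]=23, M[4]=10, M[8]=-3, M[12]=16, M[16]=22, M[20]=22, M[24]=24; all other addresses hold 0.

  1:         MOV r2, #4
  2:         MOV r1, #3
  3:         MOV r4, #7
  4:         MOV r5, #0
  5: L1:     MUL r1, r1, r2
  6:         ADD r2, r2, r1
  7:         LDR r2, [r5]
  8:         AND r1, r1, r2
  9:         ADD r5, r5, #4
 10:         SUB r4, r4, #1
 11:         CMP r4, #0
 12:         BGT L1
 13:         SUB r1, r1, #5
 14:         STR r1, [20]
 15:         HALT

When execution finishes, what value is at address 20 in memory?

-5

r2=4
r1=3
r4=7
r5=0
r1=3*4=12
r2=4+12=16
r2=M[0]=23
r1=12&23=4
r5=0+4=4
r4=7-1=6
CMP r4, #0  (cmp 6,0)
BGT L1: taken
r1=4*23=92
r2=23+92=115
r2=M[4]=10
r1=92&10=8
r5=4+4=8
r4=6-1=5
CMP r4, #0  (cmp 5,0)
BGT L1: taken
r1=8*10=80
r2=10+80=90
r2=M[8]=-3
r1=80&(-3)=80
r5=8+4=12
r4=5-1=4
CMP r4, #0  (cmp 4,0)
BGT L1: taken
r1=80*(-3)=-240
r2=(-3)+(-240)=-243
r2=M[12]=16
r1=(-240)&16=16
r5=12+4=16
r4=4-1=3
CMP r4, #0  (cmp 3,0)
BGT L1: taken
r1=16*16=256
r2=16+256=272
r2=M[16]=22
r1=256&22=0
r5=16+4=20
r4=3-1=2
CMP r4, #0  (cmp 2,0)
BGT L1: taken
r1=0*22=0
r2=22+0=22
r2=M[20]=22
r1=0&22=0
r5=20+4=24
r4=2-1=1
CMP r4, #0  (cmp 1,0)
BGT L1: taken
r1=0*22=0
r2=22+0=22
r2=M[24]=24
r1=0&24=0
r5=24+4=28
r4=1-1=0
CMP r4, #0  (cmp 0,0)
BGT L1: not taken
r1=0-5=-5
STR r1, [20] → M[20]=-5
halt.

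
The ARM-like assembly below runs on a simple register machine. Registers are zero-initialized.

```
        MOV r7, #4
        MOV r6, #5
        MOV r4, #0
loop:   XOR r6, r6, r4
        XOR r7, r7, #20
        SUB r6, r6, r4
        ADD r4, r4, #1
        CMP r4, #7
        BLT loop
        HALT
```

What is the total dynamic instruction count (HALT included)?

46

r7=4
r6=5
r4=0
r6=5^0=5
r7=4^20=16
r6=5-0=5
r4=0+1=1
CMP r4, #7  (cmp 1,7)
BLT loop: taken
r6=5^1=4
r7=16^20=4
r6=4-1=3
r4=1+1=2
CMP r4, #7  (cmp 2,7)
BLT loop: taken
r6=3^2=1
r7=4^20=16
r6=1-2=-1
r4=2+1=3
CMP r4, #7  (cmp 3,7)
BLT loop: taken
r6=(-1)^3=-4
r7=16^20=4
r6=(-4)-3=-7
r4=3+1=4
CMP r4, #7  (cmp 4,7)
BLT loop: taken
r6=(-7)^4=-3
r7=4^20=16
r6=(-3)-4=-7
r4=4+1=5
CMP r4, #7  (cmp 5,7)
BLT loop: taken
r6=(-7)^5=-4
r7=16^20=4
r6=(-4)-5=-9
r4=5+1=6
CMP r4, #7  (cmp 6,7)
BLT loop: taken
r6=(-9)^6=-15
r7=4^20=16
r6=(-15)-6=-21
r4=6+1=7
CMP r4, #7  (cmp 7,7)
BLT loop: not taken
halt.
Total executed instructions: 46.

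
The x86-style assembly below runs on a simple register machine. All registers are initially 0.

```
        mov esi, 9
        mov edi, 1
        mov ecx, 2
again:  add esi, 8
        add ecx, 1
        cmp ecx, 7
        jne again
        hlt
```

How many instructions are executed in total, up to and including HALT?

mov esi, 9 → esi=9
mov edi, 1 → edi=1
mov ecx, 2 → ecx=2
add esi, 8 → esi=9+8=17
add ecx, 1 → ecx=2+1=3
cmp ecx, 7  (cmp 3,7)
jne again: taken
add esi, 8 → esi=17+8=25
add ecx, 1 → ecx=3+1=4
cmp ecx, 7  (cmp 4,7)
jne again: taken
add esi, 8 → esi=25+8=33
add ecx, 1 → ecx=4+1=5
cmp ecx, 7  (cmp 5,7)
jne again: taken
add esi, 8 → esi=33+8=41
add ecx, 1 → ecx=5+1=6
cmp ecx, 7  (cmp 6,7)
jne again: taken
add esi, 8 → esi=41+8=49
add ecx, 1 → ecx=6+1=7
cmp ecx, 7  (cmp 7,7)
jne again: not taken
halt.
Total executed instructions: 24.

24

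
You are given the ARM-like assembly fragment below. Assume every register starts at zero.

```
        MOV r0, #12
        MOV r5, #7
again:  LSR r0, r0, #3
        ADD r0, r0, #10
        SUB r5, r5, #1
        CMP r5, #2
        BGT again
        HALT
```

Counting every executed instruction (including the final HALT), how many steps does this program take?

r0=12
r5=7
r0=12>>3=1
r0=1+10=11
r5=7-1=6
CMP r5, #2  (cmp 6,2)
BGT again: taken
r0=11>>3=1
r0=1+10=11
r5=6-1=5
CMP r5, #2  (cmp 5,2)
BGT again: taken
r0=11>>3=1
r0=1+10=11
r5=5-1=4
CMP r5, #2  (cmp 4,2)
BGT again: taken
r0=11>>3=1
r0=1+10=11
r5=4-1=3
CMP r5, #2  (cmp 3,2)
BGT again: taken
r0=11>>3=1
r0=1+10=11
r5=3-1=2
CMP r5, #2  (cmp 2,2)
BGT again: not taken
halt.
Total executed instructions: 28.

28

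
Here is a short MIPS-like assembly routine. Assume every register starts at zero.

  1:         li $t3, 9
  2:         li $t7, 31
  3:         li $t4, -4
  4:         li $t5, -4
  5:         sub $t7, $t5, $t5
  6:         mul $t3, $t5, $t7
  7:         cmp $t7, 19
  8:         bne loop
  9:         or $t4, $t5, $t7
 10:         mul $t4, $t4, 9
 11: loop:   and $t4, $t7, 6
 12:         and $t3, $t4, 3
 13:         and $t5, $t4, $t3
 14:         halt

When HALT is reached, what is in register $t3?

li $t3, 9 → $t3=9
li $t7, 31 → $t7=31
li $t4, -4 → $t4=-4
li $t5, -4 → $t5=-4
sub $t7, $t5, $t5 → $t7=(-4)-(-4)=0
mul $t3, $t5, $t7 → $t3=(-4)*0=0
cmp $t7, 19  (cmp 0,19)
bne loop: taken
and $t4, $t7, 6 → $t4=0&6=0
and $t3, $t4, 3 → $t3=0&3=0
and $t5, $t4, $t3 → $t5=0&0=0
halt.

0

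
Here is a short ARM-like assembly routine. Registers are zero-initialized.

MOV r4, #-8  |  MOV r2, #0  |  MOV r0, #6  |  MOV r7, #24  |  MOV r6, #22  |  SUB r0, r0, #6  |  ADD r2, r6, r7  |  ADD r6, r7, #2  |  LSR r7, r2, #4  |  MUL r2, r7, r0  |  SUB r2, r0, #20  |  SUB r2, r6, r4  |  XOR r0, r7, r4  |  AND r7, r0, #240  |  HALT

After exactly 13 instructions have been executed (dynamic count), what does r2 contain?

MOV r4, #-8 → r4=-8
MOV r2, #0 → r2=0
MOV r0, #6 → r0=6
MOV r7, #24 → r7=24
MOV r6, #22 → r6=22
SUB r0, r0, #6 → r0=6-6=0
ADD r2, r6, r7 → r2=22+24=46
ADD r6, r7, #2 → r6=24+2=26
LSR r7, r2, #4 → r7=46>>4=2
MUL r2, r7, r0 → r2=2*0=0
SUB r2, r0, #20 → r2=0-20=-20
SUB r2, r6, r4 → r2=26-(-8)=34
XOR r0, r7, r4 → r0=2^(-8)=-6
After step 13: r2 = 34.

34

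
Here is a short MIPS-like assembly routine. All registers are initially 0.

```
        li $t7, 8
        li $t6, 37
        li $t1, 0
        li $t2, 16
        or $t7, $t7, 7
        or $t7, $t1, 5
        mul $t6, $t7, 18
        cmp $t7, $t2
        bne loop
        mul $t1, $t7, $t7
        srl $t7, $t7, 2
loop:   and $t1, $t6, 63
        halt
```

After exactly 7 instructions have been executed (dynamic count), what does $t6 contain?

after li $t7, 8: $t7=8
after li $t6, 37: $t6=37
after li $t1, 0: $t1=0
after li $t2, 16: $t2=16
after or $t7, $t7, 7: $t7=8|7=15
after or $t7, $t1, 5: $t7=0|5=5
after mul $t6, $t7, 18: $t6=5*18=90
After step 7: $t6 = 90.

90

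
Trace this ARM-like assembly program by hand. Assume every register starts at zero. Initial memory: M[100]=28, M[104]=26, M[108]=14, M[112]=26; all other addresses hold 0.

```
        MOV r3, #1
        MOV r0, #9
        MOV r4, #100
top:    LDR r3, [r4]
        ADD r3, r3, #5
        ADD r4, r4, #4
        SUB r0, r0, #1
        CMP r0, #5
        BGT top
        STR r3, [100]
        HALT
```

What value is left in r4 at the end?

116

after MOV r3, #1: r3=1
after MOV r0, #9: r0=9
after MOV r4, #100: r4=100
after LDR r3, [r4]: r3=M[100]=28
after ADD r3, r3, #5: r3=28+5=33
after ADD r4, r4, #4: r4=100+4=104
after SUB r0, r0, #1: r0=9-1=8
CMP r0, #5  (cmp 8,5)
BGT top: taken
after LDR r3, [r4]: r3=M[104]=26
after ADD r3, r3, #5: r3=26+5=31
after ADD r4, r4, #4: r4=104+4=108
after SUB r0, r0, #1: r0=8-1=7
CMP r0, #5  (cmp 7,5)
BGT top: taken
after LDR r3, [r4]: r3=M[108]=14
after ADD r3, r3, #5: r3=14+5=19
after ADD r4, r4, #4: r4=108+4=112
after SUB r0, r0, #1: r0=7-1=6
CMP r0, #5  (cmp 6,5)
BGT top: taken
after LDR r3, [r4]: r3=M[112]=26
after ADD r3, r3, #5: r3=26+5=31
after ADD r4, r4, #4: r4=112+4=116
after SUB r0, r0, #1: r0=6-1=5
CMP r0, #5  (cmp 5,5)
BGT top: not taken
STR r3, [100] → M[100]=31
halt.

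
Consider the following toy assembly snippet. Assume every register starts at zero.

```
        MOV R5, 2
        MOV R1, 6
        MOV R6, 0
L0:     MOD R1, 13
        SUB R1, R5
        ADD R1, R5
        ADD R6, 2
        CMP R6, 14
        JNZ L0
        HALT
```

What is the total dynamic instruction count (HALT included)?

R5=2
R1=6
R6=0
R1=6%13=6
R1=6-2=4
R1=4+2=6
R6=0+2=2
CMP R6, 14  (cmp 2,14)
JNZ L0: taken
R1=6%13=6
R1=6-2=4
R1=4+2=6
R6=2+2=4
CMP R6, 14  (cmp 4,14)
JNZ L0: taken
R1=6%13=6
R1=6-2=4
R1=4+2=6
R6=4+2=6
CMP R6, 14  (cmp 6,14)
JNZ L0: taken
R1=6%13=6
R1=6-2=4
R1=4+2=6
R6=6+2=8
CMP R6, 14  (cmp 8,14)
JNZ L0: taken
R1=6%13=6
R1=6-2=4
R1=4+2=6
R6=8+2=10
CMP R6, 14  (cmp 10,14)
JNZ L0: taken
R1=6%13=6
R1=6-2=4
R1=4+2=6
R6=10+2=12
CMP R6, 14  (cmp 12,14)
JNZ L0: taken
R1=6%13=6
R1=6-2=4
R1=4+2=6
R6=12+2=14
CMP R6, 14  (cmp 14,14)
JNZ L0: not taken
halt.
Total executed instructions: 46.

46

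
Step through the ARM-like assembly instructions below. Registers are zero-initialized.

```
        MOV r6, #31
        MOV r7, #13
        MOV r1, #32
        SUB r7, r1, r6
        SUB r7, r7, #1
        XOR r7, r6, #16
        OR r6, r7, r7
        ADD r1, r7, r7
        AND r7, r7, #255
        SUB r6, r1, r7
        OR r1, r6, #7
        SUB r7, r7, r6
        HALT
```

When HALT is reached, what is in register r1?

after MOV r6, #31: r6=31
after MOV r7, #13: r7=13
after MOV r1, #32: r1=32
after SUB r7, r1, r6: r7=32-31=1
after SUB r7, r7, #1: r7=1-1=0
after XOR r7, r6, #16: r7=31^16=15
after OR r6, r7, r7: r6=15|15=15
after ADD r1, r7, r7: r1=15+15=30
after AND r7, r7, #255: r7=15&255=15
after SUB r6, r1, r7: r6=30-15=15
after OR r1, r6, #7: r1=15|7=15
after SUB r7, r7, r6: r7=15-15=0
halt.

15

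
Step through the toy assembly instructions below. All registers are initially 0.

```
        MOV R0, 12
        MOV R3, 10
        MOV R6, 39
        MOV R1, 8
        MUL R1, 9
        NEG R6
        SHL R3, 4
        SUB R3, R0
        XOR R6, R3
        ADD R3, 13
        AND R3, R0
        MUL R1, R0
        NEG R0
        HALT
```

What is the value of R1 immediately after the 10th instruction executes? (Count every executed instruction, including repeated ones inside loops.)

72

MOV R0, 12 → R0=12
MOV R3, 10 → R3=10
MOV R6, 39 → R6=39
MOV R1, 8 → R1=8
MUL R1, 9 → R1=8*9=72
NEG R6 → R6=-(39)=-39
SHL R3, 4 → R3=10<<4=160
SUB R3, R0 → R3=160-12=148
XOR R6, R3 → R6=(-39)^148=-179
ADD R3, 13 → R3=148+13=161
After step 10: R1 = 72.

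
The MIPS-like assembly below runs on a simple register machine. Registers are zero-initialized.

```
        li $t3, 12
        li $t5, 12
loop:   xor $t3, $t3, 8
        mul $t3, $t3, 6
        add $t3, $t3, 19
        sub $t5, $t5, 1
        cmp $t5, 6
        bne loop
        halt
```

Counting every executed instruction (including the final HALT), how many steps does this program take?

39

after li $t3, 12: $t3=12
after li $t5, 12: $t5=12
after xor $t3, $t3, 8: $t3=12^8=4
after mul $t3, $t3, 6: $t3=4*6=24
after add $t3, $t3, 19: $t3=24+19=43
after sub $t5, $t5, 1: $t5=12-1=11
cmp $t5, 6  (cmp 11,6)
bne loop: taken
after xor $t3, $t3, 8: $t3=43^8=35
after mul $t3, $t3, 6: $t3=35*6=210
after add $t3, $t3, 19: $t3=210+19=229
after sub $t5, $t5, 1: $t5=11-1=10
cmp $t5, 6  (cmp 10,6)
bne loop: taken
after xor $t3, $t3, 8: $t3=229^8=237
after mul $t3, $t3, 6: $t3=237*6=1422
after add $t3, $t3, 19: $t3=1422+19=1441
after sub $t5, $t5, 1: $t5=10-1=9
cmp $t5, 6  (cmp 9,6)
bne loop: taken
after xor $t3, $t3, 8: $t3=1441^8=1449
after mul $t3, $t3, 6: $t3=1449*6=8694
after add $t3, $t3, 19: $t3=8694+19=8713
after sub $t5, $t5, 1: $t5=9-1=8
cmp $t5, 6  (cmp 8,6)
bne loop: taken
after xor $t3, $t3, 8: $t3=8713^8=8705
after mul $t3, $t3, 6: $t3=8705*6=52230
after add $t3, $t3, 19: $t3=52230+19=52249
after sub $t5, $t5, 1: $t5=8-1=7
cmp $t5, 6  (cmp 7,6)
bne loop: taken
after xor $t3, $t3, 8: $t3=52249^8=52241
after mul $t3, $t3, 6: $t3=52241*6=313446
after add $t3, $t3, 19: $t3=313446+19=313465
after sub $t5, $t5, 1: $t5=7-1=6
cmp $t5, 6  (cmp 6,6)
bne loop: not taken
halt.
Total executed instructions: 39.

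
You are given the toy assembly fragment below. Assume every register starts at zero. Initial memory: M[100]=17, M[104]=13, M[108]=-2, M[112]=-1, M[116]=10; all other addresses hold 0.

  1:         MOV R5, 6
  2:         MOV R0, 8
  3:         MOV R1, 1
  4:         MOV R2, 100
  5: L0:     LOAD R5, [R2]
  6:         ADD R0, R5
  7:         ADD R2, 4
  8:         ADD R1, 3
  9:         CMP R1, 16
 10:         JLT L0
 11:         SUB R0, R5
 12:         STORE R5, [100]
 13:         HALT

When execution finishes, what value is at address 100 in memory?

10

MOV R5, 6 → R5=6
MOV R0, 8 → R0=8
MOV R1, 1 → R1=1
MOV R2, 100 → R2=100
LOAD R5, [R2] → R5=M[100]=17
ADD R0, R5 → R0=8+17=25
ADD R2, 4 → R2=100+4=104
ADD R1, 3 → R1=1+3=4
CMP R1, 16  (cmp 4,16)
JLT L0: taken
LOAD R5, [R2] → R5=M[104]=13
ADD R0, R5 → R0=25+13=38
ADD R2, 4 → R2=104+4=108
ADD R1, 3 → R1=4+3=7
CMP R1, 16  (cmp 7,16)
JLT L0: taken
LOAD R5, [R2] → R5=M[108]=-2
ADD R0, R5 → R0=38+(-2)=36
ADD R2, 4 → R2=108+4=112
ADD R1, 3 → R1=7+3=10
CMP R1, 16  (cmp 10,16)
JLT L0: taken
LOAD R5, [R2] → R5=M[112]=-1
ADD R0, R5 → R0=36+(-1)=35
ADD R2, 4 → R2=112+4=116
ADD R1, 3 → R1=10+3=13
CMP R1, 16  (cmp 13,16)
JLT L0: taken
LOAD R5, [R2] → R5=M[116]=10
ADD R0, R5 → R0=35+10=45
ADD R2, 4 → R2=116+4=120
ADD R1, 3 → R1=13+3=16
CMP R1, 16  (cmp 16,16)
JLT L0: not taken
SUB R0, R5 → R0=45-10=35
STORE R5, [100] → M[100]=10
halt.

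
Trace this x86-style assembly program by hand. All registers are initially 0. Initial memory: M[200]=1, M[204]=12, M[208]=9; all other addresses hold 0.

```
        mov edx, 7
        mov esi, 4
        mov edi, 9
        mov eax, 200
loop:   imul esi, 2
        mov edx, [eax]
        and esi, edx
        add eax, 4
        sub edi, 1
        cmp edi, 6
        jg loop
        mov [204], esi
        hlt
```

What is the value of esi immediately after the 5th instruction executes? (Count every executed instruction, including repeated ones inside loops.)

8

after mov edx, 7: edx=7
after mov esi, 4: esi=4
after mov edi, 9: edi=9
after mov eax, 200: eax=200
after imul esi, 2: esi=4*2=8
After step 5: esi = 8.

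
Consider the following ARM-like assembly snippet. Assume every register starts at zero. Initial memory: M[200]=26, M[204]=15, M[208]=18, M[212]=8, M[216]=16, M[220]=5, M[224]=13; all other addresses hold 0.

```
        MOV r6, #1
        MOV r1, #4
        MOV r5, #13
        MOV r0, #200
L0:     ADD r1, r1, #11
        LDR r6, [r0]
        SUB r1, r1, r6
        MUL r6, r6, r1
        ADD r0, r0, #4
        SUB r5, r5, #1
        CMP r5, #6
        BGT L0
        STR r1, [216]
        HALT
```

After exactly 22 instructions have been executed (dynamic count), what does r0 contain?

208

MOV r6, #1 → r6=1
MOV r1, #4 → r1=4
MOV r5, #13 → r5=13
MOV r0, #200 → r0=200
ADD r1, r1, #11 → r1=4+11=15
LDR r6, [r0] → r6=M[200]=26
SUB r1, r1, r6 → r1=15-26=-11
MUL r6, r6, r1 → r6=26*(-11)=-286
ADD r0, r0, #4 → r0=200+4=204
SUB r5, r5, #1 → r5=13-1=12
CMP r5, #6  (cmp 12,6)
BGT L0: taken
ADD r1, r1, #11 → r1=(-11)+11=0
LDR r6, [r0] → r6=M[204]=15
SUB r1, r1, r6 → r1=0-15=-15
MUL r6, r6, r1 → r6=15*(-15)=-225
ADD r0, r0, #4 → r0=204+4=208
SUB r5, r5, #1 → r5=12-1=11
CMP r5, #6  (cmp 11,6)
BGT L0: taken
ADD r1, r1, #11 → r1=(-15)+11=-4
LDR r6, [r0] → r6=M[208]=18
After step 22: r0 = 208.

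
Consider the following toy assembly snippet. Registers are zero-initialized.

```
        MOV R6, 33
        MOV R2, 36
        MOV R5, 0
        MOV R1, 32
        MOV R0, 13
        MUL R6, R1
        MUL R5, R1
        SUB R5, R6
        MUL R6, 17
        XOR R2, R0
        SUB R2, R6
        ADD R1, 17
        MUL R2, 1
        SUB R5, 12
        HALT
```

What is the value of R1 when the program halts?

49

R6=33
R2=36
R5=0
R1=32
R0=13
R6=33*32=1056
R5=0*32=0
R5=0-1056=-1056
R6=1056*17=17952
R2=36^13=41
R2=41-17952=-17911
R1=32+17=49
R2=(-17911)*1=-17911
R5=(-1056)-12=-1068
halt.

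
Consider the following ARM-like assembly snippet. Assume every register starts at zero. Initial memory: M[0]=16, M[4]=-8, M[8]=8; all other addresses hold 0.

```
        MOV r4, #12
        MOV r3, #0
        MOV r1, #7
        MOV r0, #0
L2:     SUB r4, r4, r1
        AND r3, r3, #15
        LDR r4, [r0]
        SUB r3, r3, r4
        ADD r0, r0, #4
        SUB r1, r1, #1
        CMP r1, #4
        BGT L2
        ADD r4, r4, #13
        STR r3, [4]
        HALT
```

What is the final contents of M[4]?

0

after MOV r4, #12: r4=12
after MOV r3, #0: r3=0
after MOV r1, #7: r1=7
after MOV r0, #0: r0=0
after SUB r4, r4, r1: r4=12-7=5
after AND r3, r3, #15: r3=0&15=0
after LDR r4, [r0]: r4=M[0]=16
after SUB r3, r3, r4: r3=0-16=-16
after ADD r0, r0, #4: r0=0+4=4
after SUB r1, r1, #1: r1=7-1=6
CMP r1, #4  (cmp 6,4)
BGT L2: taken
after SUB r4, r4, r1: r4=16-6=10
after AND r3, r3, #15: r3=(-16)&15=0
after LDR r4, [r0]: r4=M[4]=-8
after SUB r3, r3, r4: r3=0-(-8)=8
after ADD r0, r0, #4: r0=4+4=8
after SUB r1, r1, #1: r1=6-1=5
CMP r1, #4  (cmp 5,4)
BGT L2: taken
after SUB r4, r4, r1: r4=(-8)-5=-13
after AND r3, r3, #15: r3=8&15=8
after LDR r4, [r0]: r4=M[8]=8
after SUB r3, r3, r4: r3=8-8=0
after ADD r0, r0, #4: r0=8+4=12
after SUB r1, r1, #1: r1=5-1=4
CMP r1, #4  (cmp 4,4)
BGT L2: not taken
after ADD r4, r4, #13: r4=8+13=21
STR r3, [4] → M[4]=0
halt.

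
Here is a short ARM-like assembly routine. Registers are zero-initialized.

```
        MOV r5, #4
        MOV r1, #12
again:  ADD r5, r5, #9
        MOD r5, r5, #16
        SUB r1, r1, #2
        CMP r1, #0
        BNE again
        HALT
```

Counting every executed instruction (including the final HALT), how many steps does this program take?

after MOV r5, #4: r5=4
after MOV r1, #12: r1=12
after ADD r5, r5, #9: r5=4+9=13
after MOD r5, r5, #16: r5=13%16=13
after SUB r1, r1, #2: r1=12-2=10
CMP r1, #0  (cmp 10,0)
BNE again: taken
after ADD r5, r5, #9: r5=13+9=22
after MOD r5, r5, #16: r5=22%16=6
after SUB r1, r1, #2: r1=10-2=8
CMP r1, #0  (cmp 8,0)
BNE again: taken
after ADD r5, r5, #9: r5=6+9=15
after MOD r5, r5, #16: r5=15%16=15
after SUB r1, r1, #2: r1=8-2=6
CMP r1, #0  (cmp 6,0)
BNE again: taken
after ADD r5, r5, #9: r5=15+9=24
after MOD r5, r5, #16: r5=24%16=8
after SUB r1, r1, #2: r1=6-2=4
CMP r1, #0  (cmp 4,0)
BNE again: taken
after ADD r5, r5, #9: r5=8+9=17
after MOD r5, r5, #16: r5=17%16=1
after SUB r1, r1, #2: r1=4-2=2
CMP r1, #0  (cmp 2,0)
BNE again: taken
after ADD r5, r5, #9: r5=1+9=10
after MOD r5, r5, #16: r5=10%16=10
after SUB r1, r1, #2: r1=2-2=0
CMP r1, #0  (cmp 0,0)
BNE again: not taken
halt.
Total executed instructions: 33.

33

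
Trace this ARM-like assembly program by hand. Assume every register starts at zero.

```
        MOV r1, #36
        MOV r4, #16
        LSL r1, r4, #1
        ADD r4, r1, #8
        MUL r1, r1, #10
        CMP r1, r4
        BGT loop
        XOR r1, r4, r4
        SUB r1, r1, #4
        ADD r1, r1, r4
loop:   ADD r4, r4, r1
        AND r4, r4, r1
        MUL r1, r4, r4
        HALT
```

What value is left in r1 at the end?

102400

after MOV r1, #36: r1=36
after MOV r4, #16: r4=16
after LSL r1, r4, #1: r1=16<<1=32
after ADD r4, r1, #8: r4=32+8=40
after MUL r1, r1, #10: r1=32*10=320
CMP r1, r4  (cmp 320,40)
BGT loop: taken
after ADD r4, r4, r1: r4=40+320=360
after AND r4, r4, r1: r4=360&320=320
after MUL r1, r4, r4: r1=320*320=102400
halt.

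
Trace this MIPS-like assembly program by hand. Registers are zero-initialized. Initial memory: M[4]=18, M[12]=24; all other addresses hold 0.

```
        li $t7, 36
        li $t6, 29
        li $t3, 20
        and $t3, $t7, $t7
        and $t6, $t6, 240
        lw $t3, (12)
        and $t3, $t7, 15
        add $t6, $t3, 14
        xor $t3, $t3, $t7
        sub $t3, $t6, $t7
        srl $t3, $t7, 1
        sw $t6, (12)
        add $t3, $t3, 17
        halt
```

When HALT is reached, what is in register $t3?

35

li $t7, 36 → $t7=36
li $t6, 29 → $t6=29
li $t3, 20 → $t3=20
and $t3, $t7, $t7 → $t3=36&36=36
and $t6, $t6, 240 → $t6=29&240=16
lw $t3, (12) → $t3=M[12]=24
and $t3, $t7, 15 → $t3=36&15=4
add $t6, $t3, 14 → $t6=4+14=18
xor $t3, $t3, $t7 → $t3=4^36=32
sub $t3, $t6, $t7 → $t3=18-36=-18
srl $t3, $t7, 1 → $t3=36>>1=18
sw $t6, (12) → M[12]=18
add $t3, $t3, 17 → $t3=18+17=35
halt.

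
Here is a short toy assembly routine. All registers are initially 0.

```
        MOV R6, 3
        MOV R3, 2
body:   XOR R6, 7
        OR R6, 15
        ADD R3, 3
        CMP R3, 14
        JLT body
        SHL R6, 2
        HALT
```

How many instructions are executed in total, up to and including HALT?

after MOV R6, 3: R6=3
after MOV R3, 2: R3=2
after XOR R6, 7: R6=3^7=4
after OR R6, 15: R6=4|15=15
after ADD R3, 3: R3=2+3=5
CMP R3, 14  (cmp 5,14)
JLT body: taken
after XOR R6, 7: R6=15^7=8
after OR R6, 15: R6=8|15=15
after ADD R3, 3: R3=5+3=8
CMP R3, 14  (cmp 8,14)
JLT body: taken
after XOR R6, 7: R6=15^7=8
after OR R6, 15: R6=8|15=15
after ADD R3, 3: R3=8+3=11
CMP R3, 14  (cmp 11,14)
JLT body: taken
after XOR R6, 7: R6=15^7=8
after OR R6, 15: R6=8|15=15
after ADD R3, 3: R3=11+3=14
CMP R3, 14  (cmp 14,14)
JLT body: not taken
after SHL R6, 2: R6=15<<2=60
halt.
Total executed instructions: 24.

24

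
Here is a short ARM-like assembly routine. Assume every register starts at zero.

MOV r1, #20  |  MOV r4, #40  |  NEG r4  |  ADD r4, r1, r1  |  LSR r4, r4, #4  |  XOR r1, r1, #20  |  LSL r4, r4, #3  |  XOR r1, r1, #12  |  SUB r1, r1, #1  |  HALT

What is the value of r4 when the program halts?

16

r1=20
r4=40
r4=-(40)=-40
r4=20+20=40
r4=40>>4=2
r1=20^20=0
r4=2<<3=16
r1=0^12=12
r1=12-1=11
halt.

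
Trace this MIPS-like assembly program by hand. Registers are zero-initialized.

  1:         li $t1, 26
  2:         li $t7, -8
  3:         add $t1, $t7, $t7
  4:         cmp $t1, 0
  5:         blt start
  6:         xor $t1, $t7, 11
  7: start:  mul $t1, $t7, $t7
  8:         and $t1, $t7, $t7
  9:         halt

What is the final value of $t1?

-8

after li $t1, 26: $t1=26
after li $t7, -8: $t7=-8
after add $t1, $t7, $t7: $t1=(-8)+(-8)=-16
cmp $t1, 0  (cmp -16,0)
blt start: taken
after mul $t1, $t7, $t7: $t1=(-8)*(-8)=64
after and $t1, $t7, $t7: $t1=(-8)&(-8)=-8
halt.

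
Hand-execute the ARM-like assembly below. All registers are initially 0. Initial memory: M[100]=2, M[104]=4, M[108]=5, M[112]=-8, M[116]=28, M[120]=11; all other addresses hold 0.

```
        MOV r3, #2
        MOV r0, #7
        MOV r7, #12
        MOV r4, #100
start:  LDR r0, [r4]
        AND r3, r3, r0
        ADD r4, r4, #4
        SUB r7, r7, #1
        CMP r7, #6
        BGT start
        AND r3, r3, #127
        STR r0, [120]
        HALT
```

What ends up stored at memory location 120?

11

after MOV r3, #2: r3=2
after MOV r0, #7: r0=7
after MOV r7, #12: r7=12
after MOV r4, #100: r4=100
after LDR r0, [r4]: r0=M[100]=2
after AND r3, r3, r0: r3=2&2=2
after ADD r4, r4, #4: r4=100+4=104
after SUB r7, r7, #1: r7=12-1=11
CMP r7, #6  (cmp 11,6)
BGT start: taken
after LDR r0, [r4]: r0=M[104]=4
after AND r3, r3, r0: r3=2&4=0
after ADD r4, r4, #4: r4=104+4=108
after SUB r7, r7, #1: r7=11-1=10
CMP r7, #6  (cmp 10,6)
BGT start: taken
after LDR r0, [r4]: r0=M[108]=5
after AND r3, r3, r0: r3=0&5=0
after ADD r4, r4, #4: r4=108+4=112
after SUB r7, r7, #1: r7=10-1=9
CMP r7, #6  (cmp 9,6)
BGT start: taken
after LDR r0, [r4]: r0=M[112]=-8
after AND r3, r3, r0: r3=0&(-8)=0
after ADD r4, r4, #4: r4=112+4=116
after SUB r7, r7, #1: r7=9-1=8
CMP r7, #6  (cmp 8,6)
BGT start: taken
after LDR r0, [r4]: r0=M[116]=28
after AND r3, r3, r0: r3=0&28=0
after ADD r4, r4, #4: r4=116+4=120
after SUB r7, r7, #1: r7=8-1=7
CMP r7, #6  (cmp 7,6)
BGT start: taken
after LDR r0, [r4]: r0=M[120]=11
after AND r3, r3, r0: r3=0&11=0
after ADD r4, r4, #4: r4=120+4=124
after SUB r7, r7, #1: r7=7-1=6
CMP r7, #6  (cmp 6,6)
BGT start: not taken
after AND r3, r3, #127: r3=0&127=0
STR r0, [120] → M[120]=11
halt.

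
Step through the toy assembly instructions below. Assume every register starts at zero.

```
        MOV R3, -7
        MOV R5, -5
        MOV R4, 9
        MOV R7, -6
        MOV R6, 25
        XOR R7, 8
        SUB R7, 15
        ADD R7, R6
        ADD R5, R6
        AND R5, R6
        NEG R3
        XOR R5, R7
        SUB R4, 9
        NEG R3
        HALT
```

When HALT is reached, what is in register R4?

0

R3=-7
R5=-5
R4=9
R7=-6
R6=25
R7=(-6)^8=-14
R7=(-14)-15=-29
R7=(-29)+25=-4
R5=(-5)+25=20
R5=20&25=16
R3=-(-7)=7
R5=16^(-4)=-20
R4=9-9=0
R3=-(7)=-7
halt.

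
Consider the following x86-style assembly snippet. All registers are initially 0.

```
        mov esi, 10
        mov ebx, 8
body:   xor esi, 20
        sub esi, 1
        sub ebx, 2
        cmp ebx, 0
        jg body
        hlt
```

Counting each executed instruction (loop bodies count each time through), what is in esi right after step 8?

after mov esi, 10: esi=10
after mov ebx, 8: ebx=8
after xor esi, 20: esi=10^20=30
after sub esi, 1: esi=30-1=29
after sub ebx, 2: ebx=8-2=6
cmp ebx, 0  (cmp 6,0)
jg body: taken
after xor esi, 20: esi=29^20=9
After step 8: esi = 9.

9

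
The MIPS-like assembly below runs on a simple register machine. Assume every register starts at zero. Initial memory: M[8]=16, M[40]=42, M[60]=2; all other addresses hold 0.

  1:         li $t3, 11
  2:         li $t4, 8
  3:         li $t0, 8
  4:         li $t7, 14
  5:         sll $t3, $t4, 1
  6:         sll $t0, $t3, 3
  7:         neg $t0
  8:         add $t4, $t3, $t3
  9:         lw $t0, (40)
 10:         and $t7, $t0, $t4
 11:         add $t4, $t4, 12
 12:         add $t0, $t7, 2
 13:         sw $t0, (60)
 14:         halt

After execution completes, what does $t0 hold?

34

$t3=11
$t4=8
$t0=8
$t7=14
$t3=8<<1=16
$t0=16<<3=128
$t0=-(128)=-128
$t4=16+16=32
$t0=M[40]=42
$t7=42&32=32
$t4=32+12=44
$t0=32+2=34
sw $t0, (60) → M[60]=34
halt.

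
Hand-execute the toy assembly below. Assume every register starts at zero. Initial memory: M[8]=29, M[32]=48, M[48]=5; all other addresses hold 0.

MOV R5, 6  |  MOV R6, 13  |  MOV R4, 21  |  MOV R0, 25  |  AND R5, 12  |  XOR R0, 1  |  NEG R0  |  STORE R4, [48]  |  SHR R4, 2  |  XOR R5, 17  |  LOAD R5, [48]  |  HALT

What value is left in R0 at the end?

after MOV R5, 6: R5=6
after MOV R6, 13: R6=13
after MOV R4, 21: R4=21
after MOV R0, 25: R0=25
after AND R5, 12: R5=6&12=4
after XOR R0, 1: R0=25^1=24
after NEG R0: R0=-(24)=-24
STORE R4, [48] → M[48]=21
after SHR R4, 2: R4=21>>2=5
after XOR R5, 17: R5=4^17=21
after LOAD R5, [48]: R5=M[48]=21
halt.

-24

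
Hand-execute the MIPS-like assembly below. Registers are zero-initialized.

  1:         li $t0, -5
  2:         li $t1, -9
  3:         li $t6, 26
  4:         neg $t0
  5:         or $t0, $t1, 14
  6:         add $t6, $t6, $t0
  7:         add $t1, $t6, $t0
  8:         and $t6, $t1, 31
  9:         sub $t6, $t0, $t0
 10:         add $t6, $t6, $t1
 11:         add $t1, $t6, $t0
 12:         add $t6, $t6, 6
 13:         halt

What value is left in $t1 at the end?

li $t0, -5 → $t0=-5
li $t1, -9 → $t1=-9
li $t6, 26 → $t6=26
neg $t0 → $t0=-(-5)=5
or $t0, $t1, 14 → $t0=(-9)|14=-1
add $t6, $t6, $t0 → $t6=26+(-1)=25
add $t1, $t6, $t0 → $t1=25+(-1)=24
and $t6, $t1, 31 → $t6=24&31=24
sub $t6, $t0, $t0 → $t6=(-1)-(-1)=0
add $t6, $t6, $t1 → $t6=0+24=24
add $t1, $t6, $t0 → $t1=24+(-1)=23
add $t6, $t6, 6 → $t6=24+6=30
halt.

23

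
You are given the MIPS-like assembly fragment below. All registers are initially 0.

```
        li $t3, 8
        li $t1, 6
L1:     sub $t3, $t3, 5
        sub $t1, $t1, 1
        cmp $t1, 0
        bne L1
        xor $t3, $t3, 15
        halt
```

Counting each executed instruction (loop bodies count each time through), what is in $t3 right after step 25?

$t3=8
$t1=6
$t3=8-5=3
$t1=6-1=5
cmp $t1, 0  (cmp 5,0)
bne L1: taken
$t3=3-5=-2
$t1=5-1=4
cmp $t1, 0  (cmp 4,0)
bne L1: taken
$t3=(-2)-5=-7
$t1=4-1=3
cmp $t1, 0  (cmp 3,0)
bne L1: taken
$t3=(-7)-5=-12
$t1=3-1=2
cmp $t1, 0  (cmp 2,0)
bne L1: taken
$t3=(-12)-5=-17
$t1=2-1=1
cmp $t1, 0  (cmp 1,0)
bne L1: taken
$t3=(-17)-5=-22
$t1=1-1=0
cmp $t1, 0  (cmp 0,0)
After step 25: $t3 = -22.

-22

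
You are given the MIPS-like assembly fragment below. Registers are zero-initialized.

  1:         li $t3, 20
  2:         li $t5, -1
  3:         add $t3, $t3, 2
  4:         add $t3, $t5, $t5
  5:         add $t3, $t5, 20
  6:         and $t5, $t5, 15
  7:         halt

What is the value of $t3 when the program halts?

$t3=20
$t5=-1
$t3=20+2=22
$t3=(-1)+(-1)=-2
$t3=(-1)+20=19
$t5=(-1)&15=15
halt.

19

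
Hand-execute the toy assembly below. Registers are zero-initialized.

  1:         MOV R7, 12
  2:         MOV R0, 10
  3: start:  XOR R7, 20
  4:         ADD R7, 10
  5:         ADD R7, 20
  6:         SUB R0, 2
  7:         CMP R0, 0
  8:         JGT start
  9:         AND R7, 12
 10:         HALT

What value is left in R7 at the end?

after MOV R7, 12: R7=12
after MOV R0, 10: R0=10
after XOR R7, 20: R7=12^20=24
after ADD R7, 10: R7=24+10=34
after ADD R7, 20: R7=34+20=54
after SUB R0, 2: R0=10-2=8
CMP R0, 0  (cmp 8,0)
JGT start: taken
after XOR R7, 20: R7=54^20=34
after ADD R7, 10: R7=34+10=44
after ADD R7, 20: R7=44+20=64
after SUB R0, 2: R0=8-2=6
CMP R0, 0  (cmp 6,0)
JGT start: taken
after XOR R7, 20: R7=64^20=84
after ADD R7, 10: R7=84+10=94
after ADD R7, 20: R7=94+20=114
after SUB R0, 2: R0=6-2=4
CMP R0, 0  (cmp 4,0)
JGT start: taken
after XOR R7, 20: R7=114^20=102
after ADD R7, 10: R7=102+10=112
after ADD R7, 20: R7=112+20=132
after SUB R0, 2: R0=4-2=2
CMP R0, 0  (cmp 2,0)
JGT start: taken
after XOR R7, 20: R7=132^20=144
after ADD R7, 10: R7=144+10=154
after ADD R7, 20: R7=154+20=174
after SUB R0, 2: R0=2-2=0
CMP R0, 0  (cmp 0,0)
JGT start: not taken
after AND R7, 12: R7=174&12=12
halt.

12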